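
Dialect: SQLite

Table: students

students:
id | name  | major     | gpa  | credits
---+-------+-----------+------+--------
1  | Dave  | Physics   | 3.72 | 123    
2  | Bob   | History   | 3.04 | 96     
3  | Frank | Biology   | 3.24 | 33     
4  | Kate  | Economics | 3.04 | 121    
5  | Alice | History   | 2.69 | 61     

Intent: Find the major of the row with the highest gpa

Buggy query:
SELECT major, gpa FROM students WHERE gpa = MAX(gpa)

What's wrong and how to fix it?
Bug: WHERE is evaluated per row; an aggregate over the whole table isn't defined there

Fix: Use a subquery: WHERE gpa = (SELECT MAX(gpa) FROM students)

Corrected query:
SELECT major, gpa FROM students WHERE gpa = (SELECT MAX(gpa) FROM students)

Result:
major   | gpa 
--------+-----
Physics | 3.72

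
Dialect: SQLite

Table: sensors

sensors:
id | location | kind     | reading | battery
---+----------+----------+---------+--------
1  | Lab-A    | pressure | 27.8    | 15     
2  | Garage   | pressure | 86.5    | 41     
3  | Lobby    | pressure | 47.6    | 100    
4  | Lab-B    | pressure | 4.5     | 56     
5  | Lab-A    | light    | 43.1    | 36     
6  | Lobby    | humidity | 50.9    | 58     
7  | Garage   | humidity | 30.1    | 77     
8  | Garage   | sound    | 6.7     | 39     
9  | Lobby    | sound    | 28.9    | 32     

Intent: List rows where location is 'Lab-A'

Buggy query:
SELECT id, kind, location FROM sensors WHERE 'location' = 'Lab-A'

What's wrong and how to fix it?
Bug: Single quotes denote string literals in SQL; the column name is being compared as a constant string

Fix: Remove the quotes around the column name (or use double quotes for an identifier)

Corrected query:
SELECT id, kind, location FROM sensors WHERE location = 'Lab-A'

Result:
id | kind     | location
---+----------+---------
1  | pressure | Lab-A   
5  | light    | Lab-A   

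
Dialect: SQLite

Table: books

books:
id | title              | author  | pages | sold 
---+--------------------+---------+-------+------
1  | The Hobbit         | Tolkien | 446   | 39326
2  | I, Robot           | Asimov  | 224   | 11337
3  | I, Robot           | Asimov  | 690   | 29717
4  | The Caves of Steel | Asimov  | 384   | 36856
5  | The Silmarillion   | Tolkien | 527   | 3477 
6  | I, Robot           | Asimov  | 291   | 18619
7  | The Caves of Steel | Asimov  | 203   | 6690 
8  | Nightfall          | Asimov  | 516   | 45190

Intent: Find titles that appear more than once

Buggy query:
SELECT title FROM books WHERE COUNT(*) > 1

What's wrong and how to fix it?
Bug: COUNT(*) is an aggregate and cannot be used in WHERE

Fix: Group first, then use HAVING for the count condition

Corrected query:
SELECT title FROM books GROUP BY title HAVING COUNT(*) > 1

Result:
title             
------------------
I, Robot          
The Caves of Steel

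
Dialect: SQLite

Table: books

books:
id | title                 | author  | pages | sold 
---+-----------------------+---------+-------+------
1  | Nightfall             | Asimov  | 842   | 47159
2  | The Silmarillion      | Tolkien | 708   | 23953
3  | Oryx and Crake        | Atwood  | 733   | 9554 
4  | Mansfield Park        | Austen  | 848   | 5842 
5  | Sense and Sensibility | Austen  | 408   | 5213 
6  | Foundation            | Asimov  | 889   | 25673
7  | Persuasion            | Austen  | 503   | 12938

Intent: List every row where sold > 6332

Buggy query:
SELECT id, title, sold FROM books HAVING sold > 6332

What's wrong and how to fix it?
Bug: This is a non-aggregate query (no GROUP BY, no aggregates), so in SQLite the HAVING clause is invalid here; a row-level condition belongs in WHERE

Fix: Use WHERE for row-level filtering

Corrected query:
SELECT id, title, sold FROM books WHERE sold > 6332

Result:
id | title            | sold 
---+------------------+------
1  | Nightfall        | 47159
2  | The Silmarillion | 23953
3  | Oryx and Crake   | 9554 
6  | Foundation       | 25673
7  | Persuasion       | 12938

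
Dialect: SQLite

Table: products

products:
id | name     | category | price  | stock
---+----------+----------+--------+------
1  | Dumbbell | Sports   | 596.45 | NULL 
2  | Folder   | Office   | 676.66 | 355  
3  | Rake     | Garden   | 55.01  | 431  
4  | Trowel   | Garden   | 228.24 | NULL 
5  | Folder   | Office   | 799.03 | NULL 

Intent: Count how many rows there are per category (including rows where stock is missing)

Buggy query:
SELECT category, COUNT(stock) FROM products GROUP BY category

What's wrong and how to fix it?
Bug: COUNT(column) counts non-NULL values only; rows with NULL stock aren't counted

Fix: Replace COUNT(stock) with COUNT(*)

Corrected query:
SELECT category, COUNT(*) FROM products GROUP BY category

Result:
category | COUNT(*)
---------+---------
Garden   | 2       
Office   | 2       
Sports   | 1       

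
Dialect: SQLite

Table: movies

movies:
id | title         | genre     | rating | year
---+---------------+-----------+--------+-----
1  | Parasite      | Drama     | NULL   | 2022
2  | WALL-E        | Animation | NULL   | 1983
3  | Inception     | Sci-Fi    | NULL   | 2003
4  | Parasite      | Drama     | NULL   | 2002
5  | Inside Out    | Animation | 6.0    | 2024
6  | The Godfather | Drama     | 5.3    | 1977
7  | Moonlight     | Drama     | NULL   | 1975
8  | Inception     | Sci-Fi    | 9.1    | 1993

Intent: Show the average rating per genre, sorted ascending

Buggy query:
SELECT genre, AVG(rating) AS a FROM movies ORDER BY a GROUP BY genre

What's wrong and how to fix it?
Bug: ORDER BY appears before GROUP BY; SQL clause order requires GROUP BY first

Fix: Move ORDER BY to the end, after GROUP BY

Corrected query:
SELECT genre, AVG(rating) AS a FROM movies GROUP BY genre ORDER BY a

Result:
genre     | a  
----------+----
Drama     | 5.3
Animation | 6  
Sci-Fi    | 9.1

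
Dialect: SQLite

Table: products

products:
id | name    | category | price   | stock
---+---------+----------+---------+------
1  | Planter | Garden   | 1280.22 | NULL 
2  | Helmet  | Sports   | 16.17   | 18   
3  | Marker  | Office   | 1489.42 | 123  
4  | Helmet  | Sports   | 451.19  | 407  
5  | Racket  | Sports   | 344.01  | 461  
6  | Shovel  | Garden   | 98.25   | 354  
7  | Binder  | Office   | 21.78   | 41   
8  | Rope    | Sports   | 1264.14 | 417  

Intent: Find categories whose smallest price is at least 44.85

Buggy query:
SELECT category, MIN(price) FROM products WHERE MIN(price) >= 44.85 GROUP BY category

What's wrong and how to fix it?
Bug: MIN() in WHERE is a misuse of aggregate

Fix: Use HAVING for the per-group MIN condition

Corrected query:
SELECT category, MIN(price) FROM products GROUP BY category HAVING MIN(price) >= 44.85

Result:
category | MIN(price)
---------+-----------
Garden   | 98.25     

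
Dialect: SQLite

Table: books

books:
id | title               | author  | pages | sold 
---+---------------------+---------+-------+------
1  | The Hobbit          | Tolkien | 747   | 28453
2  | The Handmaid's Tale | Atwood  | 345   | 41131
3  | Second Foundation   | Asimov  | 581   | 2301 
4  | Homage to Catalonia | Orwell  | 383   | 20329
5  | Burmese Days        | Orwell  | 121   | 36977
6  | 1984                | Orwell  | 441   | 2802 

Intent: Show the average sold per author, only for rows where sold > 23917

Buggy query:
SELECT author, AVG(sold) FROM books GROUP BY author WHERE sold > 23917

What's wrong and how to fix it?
Bug: WHERE cannot follow GROUP BY

Fix: Move the WHERE clause before GROUP BY

Corrected query:
SELECT author, AVG(sold) FROM books WHERE sold > 23917 GROUP BY author

Result:
author  | AVG(sold)
--------+----------
Atwood  | 41131    
Orwell  | 36977    
Tolkien | 28453    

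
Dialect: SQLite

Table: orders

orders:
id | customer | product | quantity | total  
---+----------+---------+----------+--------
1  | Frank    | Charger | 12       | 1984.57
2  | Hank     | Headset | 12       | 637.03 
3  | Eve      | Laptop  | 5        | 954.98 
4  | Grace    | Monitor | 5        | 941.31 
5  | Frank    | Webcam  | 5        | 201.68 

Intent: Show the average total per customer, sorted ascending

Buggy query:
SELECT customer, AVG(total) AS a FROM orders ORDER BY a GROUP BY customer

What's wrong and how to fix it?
Bug: GROUP BY must precede ORDER BY

Fix: Reorder: SELECT … FROM … GROUP BY … ORDER BY …

Corrected query:
SELECT customer, AVG(total) AS a FROM orders GROUP BY customer ORDER BY a

Result:
customer | a       
---------+---------
Hank     | 637.03  
Grace    | 941.31  
Eve      | 954.98  
Frank    | 1093.125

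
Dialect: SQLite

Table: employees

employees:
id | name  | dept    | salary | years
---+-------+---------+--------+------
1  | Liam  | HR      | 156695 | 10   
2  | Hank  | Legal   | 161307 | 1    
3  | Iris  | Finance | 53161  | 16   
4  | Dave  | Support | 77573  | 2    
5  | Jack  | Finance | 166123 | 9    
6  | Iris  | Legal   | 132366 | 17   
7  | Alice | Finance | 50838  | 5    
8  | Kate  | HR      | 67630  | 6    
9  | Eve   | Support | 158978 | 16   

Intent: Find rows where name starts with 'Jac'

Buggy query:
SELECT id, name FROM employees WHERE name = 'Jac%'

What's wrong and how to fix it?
Bug: '=' compares the literal string including the % character; pattern matching needs LIKE

Fix: Replace '=' with LIKE so 'Jac%' is treated as a pattern

Corrected query:
SELECT id, name FROM employees WHERE name LIKE 'Jac%'

Result:
id | name
---+-----
5  | Jack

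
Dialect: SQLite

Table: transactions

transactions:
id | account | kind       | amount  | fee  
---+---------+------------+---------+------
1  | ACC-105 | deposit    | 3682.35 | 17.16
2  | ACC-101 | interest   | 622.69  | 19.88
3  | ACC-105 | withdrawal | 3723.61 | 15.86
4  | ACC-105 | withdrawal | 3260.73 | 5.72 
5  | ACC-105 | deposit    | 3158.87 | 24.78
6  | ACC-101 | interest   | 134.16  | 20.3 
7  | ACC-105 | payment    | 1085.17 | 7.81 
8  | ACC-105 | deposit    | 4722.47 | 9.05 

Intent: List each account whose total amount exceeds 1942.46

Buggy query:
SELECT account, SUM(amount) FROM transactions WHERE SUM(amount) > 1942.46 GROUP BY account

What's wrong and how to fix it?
Bug: SUM(amount) is an aggregate, but WHERE filters rows before aggregation

Fix: Use HAVING (which filters groups after aggregation) instead of WHERE

Corrected query:
SELECT account, SUM(amount) FROM transactions GROUP BY account HAVING SUM(amount) > 1942.46

Result:
account | SUM(amount)
--------+------------
ACC-105 | 19633.2    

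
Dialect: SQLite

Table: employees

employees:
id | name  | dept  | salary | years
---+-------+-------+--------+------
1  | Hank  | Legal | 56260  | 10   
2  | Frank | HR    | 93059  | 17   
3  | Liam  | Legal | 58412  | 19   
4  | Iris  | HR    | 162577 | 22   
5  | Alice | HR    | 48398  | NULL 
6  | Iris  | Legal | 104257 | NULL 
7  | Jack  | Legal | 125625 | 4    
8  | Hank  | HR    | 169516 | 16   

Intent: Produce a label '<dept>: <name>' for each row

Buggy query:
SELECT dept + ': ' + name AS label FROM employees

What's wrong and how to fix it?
Bug: '+' is numeric addition; on text columns SQLite converts them to 0 instead of concatenating

Fix: Use the || operator for string concatenation

Corrected query:
SELECT dept || ': ' || name AS label FROM employees

Result:
label      
-----------
Legal: Hank
HR: Frank  
Legal: Liam
HR: Iris   
HR: Alice  
Legal: Iris
Legal: Jack
HR: Hank   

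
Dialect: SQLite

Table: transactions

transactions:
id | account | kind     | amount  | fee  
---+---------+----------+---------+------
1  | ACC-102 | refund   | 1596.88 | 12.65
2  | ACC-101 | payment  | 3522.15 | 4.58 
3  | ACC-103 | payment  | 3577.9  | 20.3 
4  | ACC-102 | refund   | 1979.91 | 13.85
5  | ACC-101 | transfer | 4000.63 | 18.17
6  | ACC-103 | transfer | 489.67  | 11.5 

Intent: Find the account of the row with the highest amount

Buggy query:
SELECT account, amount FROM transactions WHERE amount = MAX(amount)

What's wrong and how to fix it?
Bug: WHERE is evaluated per row; an aggregate over the whole table isn't defined there

Fix: Use a subquery: WHERE amount = (SELECT MAX(amount) FROM transactions)

Corrected query:
SELECT account, amount FROM transactions WHERE amount = (SELECT MAX(amount) FROM transactions)

Result:
account | amount 
--------+--------
ACC-101 | 4000.63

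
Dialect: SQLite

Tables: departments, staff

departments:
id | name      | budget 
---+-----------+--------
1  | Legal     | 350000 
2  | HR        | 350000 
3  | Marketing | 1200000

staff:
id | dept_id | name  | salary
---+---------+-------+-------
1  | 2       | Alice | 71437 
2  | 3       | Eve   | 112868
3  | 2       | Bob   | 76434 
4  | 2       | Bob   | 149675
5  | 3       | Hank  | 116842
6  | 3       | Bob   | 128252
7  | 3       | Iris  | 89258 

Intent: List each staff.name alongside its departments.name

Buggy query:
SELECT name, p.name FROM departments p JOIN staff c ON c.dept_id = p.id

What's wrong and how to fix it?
Bug: 'name' exists in both joined tables, so the database can't tell which one is meant

Fix: Qualify the column with its table alias (c.name)

Corrected query:
SELECT c.name, p.name FROM departments p JOIN staff c ON c.dept_id = p.id

Result:
name  | name     
------+----------
Alice | HR       
Eve   | Marketing
Bob   | HR       
Bob   | HR       
Hank  | Marketing
Bob   | Marketing
Iris  | Marketing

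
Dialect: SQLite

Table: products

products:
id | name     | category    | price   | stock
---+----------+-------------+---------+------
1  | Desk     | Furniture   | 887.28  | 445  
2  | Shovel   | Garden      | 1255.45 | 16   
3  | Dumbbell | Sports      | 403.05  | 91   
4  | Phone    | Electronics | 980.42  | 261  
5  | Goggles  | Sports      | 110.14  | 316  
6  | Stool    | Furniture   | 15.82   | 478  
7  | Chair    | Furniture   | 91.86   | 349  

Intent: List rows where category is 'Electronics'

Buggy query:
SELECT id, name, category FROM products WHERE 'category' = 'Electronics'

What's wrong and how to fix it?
Bug: 'category' in single quotes is a string literal, not the column; the comparison is literal-vs-literal and never true

Fix: Remove the quotes around the column name (or use double quotes for an identifier)

Corrected query:
SELECT id, name, category FROM products WHERE category = 'Electronics'

Result:
id | name  | category   
---+-------+------------
4  | Phone | Electronics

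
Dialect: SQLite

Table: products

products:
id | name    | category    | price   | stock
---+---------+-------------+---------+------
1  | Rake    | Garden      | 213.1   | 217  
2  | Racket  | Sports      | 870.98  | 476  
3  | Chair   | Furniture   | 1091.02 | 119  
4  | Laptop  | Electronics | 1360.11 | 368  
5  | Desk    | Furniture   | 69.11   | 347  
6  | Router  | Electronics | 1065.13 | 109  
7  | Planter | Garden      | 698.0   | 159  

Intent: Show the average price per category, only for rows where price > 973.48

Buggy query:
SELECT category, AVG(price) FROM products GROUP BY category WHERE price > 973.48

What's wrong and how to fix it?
Bug: Row-level WHERE must come before GROUP BY in the clause order

Fix: Move the WHERE clause before GROUP BY

Corrected query:
SELECT category, AVG(price) FROM products WHERE price > 973.48 GROUP BY category

Result:
category    | AVG(price)
------------+-----------
Electronics | 1212.62   
Furniture   | 1091.02   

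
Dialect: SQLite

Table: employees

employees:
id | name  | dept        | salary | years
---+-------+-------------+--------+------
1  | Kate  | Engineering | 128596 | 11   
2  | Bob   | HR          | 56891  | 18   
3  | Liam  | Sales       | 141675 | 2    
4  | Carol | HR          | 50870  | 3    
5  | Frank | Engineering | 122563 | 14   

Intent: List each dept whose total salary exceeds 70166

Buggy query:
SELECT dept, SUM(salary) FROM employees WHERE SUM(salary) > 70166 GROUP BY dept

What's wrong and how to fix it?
Bug: SUM(salary) is an aggregate, but WHERE filters rows before aggregation

Fix: Move the aggregate condition to a HAVING clause

Corrected query:
SELECT dept, SUM(salary) FROM employees GROUP BY dept HAVING SUM(salary) > 70166

Result:
dept        | SUM(salary)
------------+------------
Engineering | 251159     
HR          | 107761     
Sales       | 141675     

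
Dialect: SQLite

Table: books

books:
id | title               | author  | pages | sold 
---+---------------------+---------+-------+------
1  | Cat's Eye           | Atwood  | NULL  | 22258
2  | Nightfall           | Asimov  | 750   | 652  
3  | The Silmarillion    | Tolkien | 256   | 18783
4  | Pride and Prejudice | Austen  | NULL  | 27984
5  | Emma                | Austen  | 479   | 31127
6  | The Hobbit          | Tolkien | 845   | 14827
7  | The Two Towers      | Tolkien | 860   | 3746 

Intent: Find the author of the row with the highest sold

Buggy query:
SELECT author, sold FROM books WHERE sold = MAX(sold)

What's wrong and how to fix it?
Bug: WHERE is evaluated per row; an aggregate over the whole table isn't defined there

Fix: Use a subquery: WHERE sold = (SELECT MAX(sold) FROM books)

Corrected query:
SELECT author, sold FROM books WHERE sold = (SELECT MAX(sold) FROM books)

Result:
author | sold 
-------+------
Austen | 31127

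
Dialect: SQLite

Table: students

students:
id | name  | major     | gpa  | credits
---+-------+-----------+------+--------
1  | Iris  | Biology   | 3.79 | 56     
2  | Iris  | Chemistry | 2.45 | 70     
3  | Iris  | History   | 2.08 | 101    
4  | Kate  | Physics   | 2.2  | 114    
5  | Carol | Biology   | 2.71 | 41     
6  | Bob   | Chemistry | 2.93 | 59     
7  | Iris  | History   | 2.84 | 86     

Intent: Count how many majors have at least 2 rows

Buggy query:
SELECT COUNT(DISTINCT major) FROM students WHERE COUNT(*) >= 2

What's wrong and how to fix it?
Bug: WHERE filters individual rows, not groups, so a group-level COUNT is invalid there

Fix: Use a subquery that GROUPs and filters with HAVING, then count its rows

Corrected query:
SELECT COUNT(*) FROM (SELECT major FROM students GROUP BY major HAVING COUNT(*) >= 2)

Result:
COUNT(*)
--------
3       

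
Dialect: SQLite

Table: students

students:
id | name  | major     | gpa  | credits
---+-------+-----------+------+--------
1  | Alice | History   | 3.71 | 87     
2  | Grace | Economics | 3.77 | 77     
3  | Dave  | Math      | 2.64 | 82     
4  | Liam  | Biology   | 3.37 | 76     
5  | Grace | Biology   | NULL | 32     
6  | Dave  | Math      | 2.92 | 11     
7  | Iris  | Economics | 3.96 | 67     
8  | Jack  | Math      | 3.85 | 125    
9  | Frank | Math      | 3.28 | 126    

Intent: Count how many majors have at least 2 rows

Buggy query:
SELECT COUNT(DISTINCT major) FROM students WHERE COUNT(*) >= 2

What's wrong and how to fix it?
Bug: WHERE filters individual rows, not groups, so a group-level COUNT is invalid there

Fix: Group first with HAVING COUNT(*) >= 2, then COUNT the resulting groups

Corrected query:
SELECT COUNT(*) FROM (SELECT major FROM students GROUP BY major HAVING COUNT(*) >= 2)

Result:
COUNT(*)
--------
3       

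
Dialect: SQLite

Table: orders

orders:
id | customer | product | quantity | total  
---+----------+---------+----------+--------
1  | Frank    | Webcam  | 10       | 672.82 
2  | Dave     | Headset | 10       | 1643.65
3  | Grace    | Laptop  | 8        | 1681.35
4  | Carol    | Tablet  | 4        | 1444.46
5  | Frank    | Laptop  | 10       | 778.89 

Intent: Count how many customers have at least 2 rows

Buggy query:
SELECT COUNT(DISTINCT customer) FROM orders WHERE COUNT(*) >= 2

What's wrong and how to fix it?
Bug: WHERE filters individual rows, not groups, so a group-level COUNT is invalid there

Fix: Group first with HAVING COUNT(*) >= 2, then COUNT the resulting groups

Corrected query:
SELECT COUNT(*) FROM (SELECT customer FROM orders GROUP BY customer HAVING COUNT(*) >= 2)

Result:
COUNT(*)
--------
1       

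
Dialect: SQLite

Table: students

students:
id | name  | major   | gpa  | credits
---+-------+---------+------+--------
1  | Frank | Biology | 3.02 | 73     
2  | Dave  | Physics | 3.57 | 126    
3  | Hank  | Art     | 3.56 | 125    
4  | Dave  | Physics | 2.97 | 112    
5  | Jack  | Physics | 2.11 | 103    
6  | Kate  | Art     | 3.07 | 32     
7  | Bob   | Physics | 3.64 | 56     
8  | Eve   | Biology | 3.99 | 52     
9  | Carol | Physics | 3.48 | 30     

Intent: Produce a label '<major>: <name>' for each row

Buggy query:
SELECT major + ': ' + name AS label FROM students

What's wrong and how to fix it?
Bug: SQLite uses || for string concatenation; + coerces text to numbers (yielding 0)

Fix: Use the || operator for string concatenation

Corrected query:
SELECT major || ': ' || name AS label FROM students

Result:
label         
--------------
Biology: Frank
Physics: Dave 
Art: Hank     
Physics: Dave 
Physics: Jack 
Art: Kate     
Physics: Bob  
Biology: Eve  
Physics: Carol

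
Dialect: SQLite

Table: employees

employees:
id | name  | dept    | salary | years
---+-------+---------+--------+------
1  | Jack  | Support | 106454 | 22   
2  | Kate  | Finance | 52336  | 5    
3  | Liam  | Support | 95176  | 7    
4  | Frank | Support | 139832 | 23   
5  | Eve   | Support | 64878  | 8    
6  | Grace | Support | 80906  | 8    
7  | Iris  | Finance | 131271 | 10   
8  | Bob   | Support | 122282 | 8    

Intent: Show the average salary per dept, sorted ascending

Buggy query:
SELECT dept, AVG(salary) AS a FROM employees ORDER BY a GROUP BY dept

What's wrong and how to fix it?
Bug: GROUP BY must precede ORDER BY

Fix: Move ORDER BY to the end, after GROUP BY

Corrected query:
SELECT dept, AVG(salary) AS a FROM employees GROUP BY dept ORDER BY a

Result:
dept    | a      
--------+--------
Finance | 91803.5
Support | 101588 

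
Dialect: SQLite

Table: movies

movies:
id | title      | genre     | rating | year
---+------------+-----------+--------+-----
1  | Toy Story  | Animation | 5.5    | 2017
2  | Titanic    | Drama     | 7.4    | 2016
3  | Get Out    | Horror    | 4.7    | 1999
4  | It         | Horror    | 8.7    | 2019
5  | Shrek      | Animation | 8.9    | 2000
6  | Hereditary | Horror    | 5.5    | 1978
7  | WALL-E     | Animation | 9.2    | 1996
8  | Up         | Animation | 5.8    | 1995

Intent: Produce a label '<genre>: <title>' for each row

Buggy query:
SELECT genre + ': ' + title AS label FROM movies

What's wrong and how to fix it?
Bug: SQLite uses || for string concatenation; + coerces text to numbers (yielding 0)

Fix: Replace + with || to concatenate text

Corrected query:
SELECT genre || ': ' || title AS label FROM movies

Result:
label               
--------------------
Animation: Toy Story
Drama: Titanic      
Horror: Get Out     
Horror: It          
Animation: Shrek    
Horror: Hereditary  
Animation: WALL-E   
Animation: Up       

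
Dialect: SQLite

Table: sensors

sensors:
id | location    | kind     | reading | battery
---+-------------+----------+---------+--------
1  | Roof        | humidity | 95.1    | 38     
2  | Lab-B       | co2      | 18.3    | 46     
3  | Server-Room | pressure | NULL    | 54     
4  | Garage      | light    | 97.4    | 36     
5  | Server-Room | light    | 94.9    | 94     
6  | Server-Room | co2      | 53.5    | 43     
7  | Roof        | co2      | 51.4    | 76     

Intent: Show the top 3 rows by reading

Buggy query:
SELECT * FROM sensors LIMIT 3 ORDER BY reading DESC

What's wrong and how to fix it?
Bug: ORDER BY cannot follow LIMIT; LIMIT is the final clause

Fix: Sort with ORDER BY, then apply LIMIT

Corrected query:
SELECT * FROM sensors ORDER BY reading DESC LIMIT 3

Result:
id | location    | kind     | reading | battery
---+-------------+----------+---------+--------
4  | Garage      | light    | 97.4    | 36     
1  | Roof        | humidity | 95.1    | 38     
5  | Server-Room | light    | 94.9    | 94     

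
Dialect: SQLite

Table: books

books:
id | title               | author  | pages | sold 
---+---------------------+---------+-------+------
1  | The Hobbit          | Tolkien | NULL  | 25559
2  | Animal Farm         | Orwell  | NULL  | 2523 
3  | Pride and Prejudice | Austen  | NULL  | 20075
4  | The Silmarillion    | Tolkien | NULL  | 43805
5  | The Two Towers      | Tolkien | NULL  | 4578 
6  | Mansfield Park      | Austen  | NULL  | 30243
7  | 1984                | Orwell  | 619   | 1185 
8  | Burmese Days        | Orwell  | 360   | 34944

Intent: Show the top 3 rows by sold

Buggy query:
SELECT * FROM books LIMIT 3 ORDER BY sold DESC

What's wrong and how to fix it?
Bug: ORDER BY cannot follow LIMIT; LIMIT is the final clause

Fix: Swap the clauses: ORDER BY first, then LIMIT

Corrected query:
SELECT * FROM books ORDER BY sold DESC LIMIT 3

Result:
id | title            | author  | pages | sold 
---+------------------+---------+-------+------
4  | The Silmarillion | Tolkien | NULL  | 43805
8  | Burmese Days     | Orwell  | 360   | 34944
6  | Mansfield Park   | Austen  | NULL  | 30243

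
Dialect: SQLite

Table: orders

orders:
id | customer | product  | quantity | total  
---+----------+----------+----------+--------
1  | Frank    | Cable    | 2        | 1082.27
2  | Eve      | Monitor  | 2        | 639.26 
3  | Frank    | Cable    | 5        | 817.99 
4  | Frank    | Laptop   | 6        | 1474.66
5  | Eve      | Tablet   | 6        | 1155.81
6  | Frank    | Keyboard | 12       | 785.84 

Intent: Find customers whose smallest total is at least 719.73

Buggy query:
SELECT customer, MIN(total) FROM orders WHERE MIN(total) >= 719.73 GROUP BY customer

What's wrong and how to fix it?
Bug: MIN() in WHERE is a misuse of aggregate

Fix: Replace WHERE with HAVING after the GROUP BY

Corrected query:
SELECT customer, MIN(total) FROM orders GROUP BY customer HAVING MIN(total) >= 719.73

Result:
customer | MIN(total)
---------+-----------
Frank    | 785.84    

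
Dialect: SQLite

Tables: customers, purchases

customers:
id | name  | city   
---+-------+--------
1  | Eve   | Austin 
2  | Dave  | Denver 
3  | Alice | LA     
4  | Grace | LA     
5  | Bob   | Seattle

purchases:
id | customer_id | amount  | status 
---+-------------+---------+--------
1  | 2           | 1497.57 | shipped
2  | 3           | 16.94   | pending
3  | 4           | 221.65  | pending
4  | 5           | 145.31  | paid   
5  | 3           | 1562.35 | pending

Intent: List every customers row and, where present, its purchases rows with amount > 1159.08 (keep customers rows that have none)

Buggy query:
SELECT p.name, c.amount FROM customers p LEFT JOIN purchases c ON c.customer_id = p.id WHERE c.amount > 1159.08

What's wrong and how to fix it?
Bug: Filtering c.amount in WHERE discards the NULL rows produced by LEFT JOIN, turning it into an inner join

Fix: Move the right-table condition into the ON clause so unmatched parents are kept

Corrected query:
SELECT p.name, c.amount FROM customers p LEFT JOIN purchases c ON c.customer_id = p.id AND c.amount > 1159.08

Result:
name  | amount 
------+--------
Eve   | NULL   
Dave  | 1497.57
Alice | 1562.35
Grace | NULL   
Bob   | NULL   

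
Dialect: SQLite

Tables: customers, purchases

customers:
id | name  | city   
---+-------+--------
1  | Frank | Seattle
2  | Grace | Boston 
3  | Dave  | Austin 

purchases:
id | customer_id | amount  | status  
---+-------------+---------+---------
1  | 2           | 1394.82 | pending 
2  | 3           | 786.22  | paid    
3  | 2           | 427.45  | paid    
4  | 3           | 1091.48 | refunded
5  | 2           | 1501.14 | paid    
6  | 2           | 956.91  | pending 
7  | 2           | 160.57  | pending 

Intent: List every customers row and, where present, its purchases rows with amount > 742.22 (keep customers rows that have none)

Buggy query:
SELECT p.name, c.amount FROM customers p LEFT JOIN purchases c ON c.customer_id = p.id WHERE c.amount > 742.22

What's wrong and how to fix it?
Bug: Filtering c.amount in WHERE discards the NULL rows produced by LEFT JOIN, turning it into an inner join

Fix: Put 'c.amount > 742.22' in the JOIN's ON clause instead of WHERE

Corrected query:
SELECT p.name, c.amount FROM customers p LEFT JOIN purchases c ON c.customer_id = p.id AND c.amount > 742.22

Result:
name  | amount 
------+--------
Frank | NULL   
Grace | 956.91 
Grace | 1394.82
Grace | 1501.14
Dave  | 786.22 
Dave  | 1091.48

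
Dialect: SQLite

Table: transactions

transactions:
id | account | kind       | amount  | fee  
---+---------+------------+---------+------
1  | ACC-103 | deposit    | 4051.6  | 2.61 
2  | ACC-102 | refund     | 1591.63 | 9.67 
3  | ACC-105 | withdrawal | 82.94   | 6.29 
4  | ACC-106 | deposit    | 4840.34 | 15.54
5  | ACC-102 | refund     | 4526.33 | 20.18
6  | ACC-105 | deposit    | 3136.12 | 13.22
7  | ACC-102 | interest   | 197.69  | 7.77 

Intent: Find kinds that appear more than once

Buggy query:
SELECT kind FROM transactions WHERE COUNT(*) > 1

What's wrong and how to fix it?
Bug: WHERE can't reference COUNT(*); aggregates are computed after WHERE

Fix: GROUP BY kind, then filter groups with HAVING COUNT(*) > 1

Corrected query:
SELECT kind FROM transactions GROUP BY kind HAVING COUNT(*) > 1

Result:
kind   
-------
deposit
refund 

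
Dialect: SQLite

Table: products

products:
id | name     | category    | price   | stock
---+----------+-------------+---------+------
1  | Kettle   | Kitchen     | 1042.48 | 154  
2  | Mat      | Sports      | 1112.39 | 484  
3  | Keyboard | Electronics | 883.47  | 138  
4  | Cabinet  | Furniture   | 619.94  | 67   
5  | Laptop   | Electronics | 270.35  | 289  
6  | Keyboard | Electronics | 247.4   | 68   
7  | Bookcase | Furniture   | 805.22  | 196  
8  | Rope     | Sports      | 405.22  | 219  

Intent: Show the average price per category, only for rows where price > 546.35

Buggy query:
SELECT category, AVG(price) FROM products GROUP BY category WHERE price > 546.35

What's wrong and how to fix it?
Bug: WHERE cannot follow GROUP BY

Fix: Place WHERE between FROM and GROUP BY

Corrected query:
SELECT category, AVG(price) FROM products WHERE price > 546.35 GROUP BY category

Result:
category    | AVG(price)
------------+-----------
Electronics | 883.47    
Furniture   | 712.58    
Kitchen     | 1042.48   
Sports      | 1112.39   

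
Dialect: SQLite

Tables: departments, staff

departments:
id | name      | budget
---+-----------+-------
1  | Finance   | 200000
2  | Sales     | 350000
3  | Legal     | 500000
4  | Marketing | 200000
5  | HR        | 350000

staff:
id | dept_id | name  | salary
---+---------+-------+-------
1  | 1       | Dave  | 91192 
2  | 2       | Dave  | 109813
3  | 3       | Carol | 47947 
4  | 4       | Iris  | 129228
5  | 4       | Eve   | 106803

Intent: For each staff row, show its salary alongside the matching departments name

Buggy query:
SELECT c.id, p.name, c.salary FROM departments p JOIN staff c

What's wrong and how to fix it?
Bug: Missing join condition: each staff row is matched to all departments rows instead of just its own

Fix: Specify the join condition linking the foreign key to the parent id

Corrected query:
SELECT c.id, p.name, c.salary FROM departments p JOIN staff c ON c.dept_id = p.id

Result:
id | name      | salary
---+-----------+-------
1  | Finance   | 91192 
2  | Sales     | 109813
3  | Legal     | 47947 
4  | Marketing | 129228
5  | Marketing | 106803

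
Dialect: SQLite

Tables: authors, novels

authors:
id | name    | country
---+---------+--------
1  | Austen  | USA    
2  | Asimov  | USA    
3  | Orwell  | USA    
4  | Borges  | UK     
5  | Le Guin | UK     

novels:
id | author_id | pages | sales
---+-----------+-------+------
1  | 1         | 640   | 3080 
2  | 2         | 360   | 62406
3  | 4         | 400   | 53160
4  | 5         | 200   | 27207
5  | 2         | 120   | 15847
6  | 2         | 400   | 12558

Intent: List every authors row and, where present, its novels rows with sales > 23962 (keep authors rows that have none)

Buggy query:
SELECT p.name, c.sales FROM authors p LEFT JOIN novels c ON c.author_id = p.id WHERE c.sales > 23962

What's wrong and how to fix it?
Bug: A WHERE condition on the right-hand table after LEFT JOIN drops unmatched parents

Fix: Put 'c.sales > 23962' in the JOIN's ON clause instead of WHERE

Corrected query:
SELECT p.name, c.sales FROM authors p LEFT JOIN novels c ON c.author_id = p.id AND c.sales > 23962

Result:
name    | sales
--------+------
Austen  | NULL 
Asimov  | 62406
Orwell  | NULL 
Borges  | 53160
Le Guin | 27207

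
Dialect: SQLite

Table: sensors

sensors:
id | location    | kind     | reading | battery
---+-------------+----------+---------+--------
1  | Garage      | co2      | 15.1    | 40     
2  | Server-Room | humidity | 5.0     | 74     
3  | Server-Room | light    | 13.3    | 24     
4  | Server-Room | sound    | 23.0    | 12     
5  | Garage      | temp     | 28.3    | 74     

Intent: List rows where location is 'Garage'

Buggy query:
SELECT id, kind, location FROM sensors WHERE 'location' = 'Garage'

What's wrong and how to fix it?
Bug: 'location' in single quotes is a string literal, not the column; the comparison is literal-vs-literal and never true

Fix: Remove the quotes around the column name (or use double quotes for an identifier)

Corrected query:
SELECT id, kind, location FROM sensors WHERE location = 'Garage'

Result:
id | kind | location
---+------+---------
1  | co2  | Garage  
5  | temp | Garage  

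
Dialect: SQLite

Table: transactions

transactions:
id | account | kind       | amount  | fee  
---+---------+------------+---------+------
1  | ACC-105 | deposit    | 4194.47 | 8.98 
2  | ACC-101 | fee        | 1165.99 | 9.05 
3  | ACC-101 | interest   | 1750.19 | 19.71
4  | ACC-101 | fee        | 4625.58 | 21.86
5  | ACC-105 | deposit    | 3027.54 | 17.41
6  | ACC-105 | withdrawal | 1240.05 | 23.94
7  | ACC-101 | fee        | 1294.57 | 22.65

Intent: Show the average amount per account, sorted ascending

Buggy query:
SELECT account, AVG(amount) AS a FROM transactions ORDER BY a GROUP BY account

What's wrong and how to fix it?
Bug: ORDER BY appears before GROUP BY; SQL clause order requires GROUP BY first

Fix: Move ORDER BY to the end, after GROUP BY

Corrected query:
SELECT account, AVG(amount) AS a FROM transactions GROUP BY account ORDER BY a

Result:
account | a          
--------+------------
ACC-101 | 2209.0825  
ACC-105 | 2820.686667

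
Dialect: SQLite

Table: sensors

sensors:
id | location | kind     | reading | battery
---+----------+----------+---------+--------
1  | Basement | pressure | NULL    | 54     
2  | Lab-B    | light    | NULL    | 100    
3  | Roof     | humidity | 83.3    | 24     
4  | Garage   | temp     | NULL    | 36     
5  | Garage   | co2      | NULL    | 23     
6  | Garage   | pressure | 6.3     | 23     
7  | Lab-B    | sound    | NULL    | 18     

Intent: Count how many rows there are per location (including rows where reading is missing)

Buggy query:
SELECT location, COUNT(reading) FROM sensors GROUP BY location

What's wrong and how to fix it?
Bug: COUNT(column) counts non-NULL values only; rows with NULL reading aren't counted

Fix: Use COUNT(*) to count all rows regardless of NULL

Corrected query:
SELECT location, COUNT(*) FROM sensors GROUP BY location

Result:
location | COUNT(*)
---------+---------
Basement | 1       
Garage   | 3       
Lab-B    | 2       
Roof     | 1       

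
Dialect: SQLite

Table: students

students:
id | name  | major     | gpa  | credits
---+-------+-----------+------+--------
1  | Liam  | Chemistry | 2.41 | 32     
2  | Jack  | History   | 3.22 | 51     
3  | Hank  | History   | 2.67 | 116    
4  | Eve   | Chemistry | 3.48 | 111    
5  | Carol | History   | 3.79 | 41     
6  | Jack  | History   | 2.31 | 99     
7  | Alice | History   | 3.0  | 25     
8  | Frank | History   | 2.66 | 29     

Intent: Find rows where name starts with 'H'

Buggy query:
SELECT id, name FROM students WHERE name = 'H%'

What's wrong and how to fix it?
Bug: '=' compares the literal string including the % character; pattern matching needs LIKE

Fix: Replace '=' with LIKE so 'H%' is treated as a pattern

Corrected query:
SELECT id, name FROM students WHERE name LIKE 'H%'

Result:
id | name
---+-----
3  | Hank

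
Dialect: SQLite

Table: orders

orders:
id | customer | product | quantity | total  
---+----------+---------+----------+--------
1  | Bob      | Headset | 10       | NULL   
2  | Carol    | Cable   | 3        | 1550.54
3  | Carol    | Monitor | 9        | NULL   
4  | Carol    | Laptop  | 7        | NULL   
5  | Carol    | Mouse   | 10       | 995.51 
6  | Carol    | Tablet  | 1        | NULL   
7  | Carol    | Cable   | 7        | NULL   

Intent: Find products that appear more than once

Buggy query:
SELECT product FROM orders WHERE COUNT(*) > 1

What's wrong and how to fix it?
Bug: WHERE can't reference COUNT(*); aggregates are computed after WHERE

Fix: GROUP BY product, then filter groups with HAVING COUNT(*) > 1

Corrected query:
SELECT product FROM orders GROUP BY product HAVING COUNT(*) > 1

Result:
product
-------
Cable  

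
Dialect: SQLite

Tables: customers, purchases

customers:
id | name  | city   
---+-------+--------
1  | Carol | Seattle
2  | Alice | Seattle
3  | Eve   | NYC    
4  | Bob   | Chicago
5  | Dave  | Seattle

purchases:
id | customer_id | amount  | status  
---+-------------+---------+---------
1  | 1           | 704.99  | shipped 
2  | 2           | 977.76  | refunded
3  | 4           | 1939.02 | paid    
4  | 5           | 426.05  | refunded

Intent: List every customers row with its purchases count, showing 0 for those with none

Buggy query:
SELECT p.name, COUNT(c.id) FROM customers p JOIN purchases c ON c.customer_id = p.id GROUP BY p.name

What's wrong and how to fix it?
Bug: INNER JOIN drops customers rows that have no matching purchases rows

Fix: Use LEFT JOIN so parents without children still appear (COUNT(c.id) gives 0)

Corrected query:
SELECT p.name, COUNT(c.id) FROM customers p LEFT JOIN purchases c ON c.customer_id = p.id GROUP BY p.name

Result:
name  | COUNT(c.id)
------+------------
Alice | 1          
Bob   | 1          
Carol | 1          
Dave  | 1          
Eve   | 0          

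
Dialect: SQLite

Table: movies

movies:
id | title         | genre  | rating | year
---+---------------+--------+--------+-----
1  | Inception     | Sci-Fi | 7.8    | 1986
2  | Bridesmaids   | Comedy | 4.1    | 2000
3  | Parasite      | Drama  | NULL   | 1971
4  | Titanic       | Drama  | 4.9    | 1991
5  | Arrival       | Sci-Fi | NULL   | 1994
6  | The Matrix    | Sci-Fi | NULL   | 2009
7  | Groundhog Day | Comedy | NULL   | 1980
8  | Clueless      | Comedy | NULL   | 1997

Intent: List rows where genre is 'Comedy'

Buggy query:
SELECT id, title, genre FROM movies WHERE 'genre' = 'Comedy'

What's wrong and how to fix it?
Bug: Single quotes denote string literals in SQL; the column name is being compared as a constant string

Fix: Remove the quotes around the column name (or use double quotes for an identifier)

Corrected query:
SELECT id, title, genre FROM movies WHERE genre = 'Comedy'

Result:
id | title         | genre 
---+---------------+-------
2  | Bridesmaids   | Comedy
7  | Groundhog Day | Comedy
8  | Clueless      | Comedy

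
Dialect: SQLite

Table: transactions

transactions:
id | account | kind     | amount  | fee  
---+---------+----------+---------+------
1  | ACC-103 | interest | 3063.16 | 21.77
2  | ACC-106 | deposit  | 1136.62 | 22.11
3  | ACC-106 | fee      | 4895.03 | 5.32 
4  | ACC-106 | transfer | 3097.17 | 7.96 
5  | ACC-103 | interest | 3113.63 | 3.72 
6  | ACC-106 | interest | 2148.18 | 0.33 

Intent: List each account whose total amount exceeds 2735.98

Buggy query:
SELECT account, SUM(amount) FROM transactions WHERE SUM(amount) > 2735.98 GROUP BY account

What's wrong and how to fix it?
Bug: SUM(amount) is an aggregate, but WHERE filters rows before aggregation

Fix: Use HAVING (which filters groups after aggregation) instead of WHERE

Corrected query:
SELECT account, SUM(amount) FROM transactions GROUP BY account HAVING SUM(amount) > 2735.98

Result:
account | SUM(amount)
--------+------------
ACC-103 | 6176.79    
ACC-106 | 11277      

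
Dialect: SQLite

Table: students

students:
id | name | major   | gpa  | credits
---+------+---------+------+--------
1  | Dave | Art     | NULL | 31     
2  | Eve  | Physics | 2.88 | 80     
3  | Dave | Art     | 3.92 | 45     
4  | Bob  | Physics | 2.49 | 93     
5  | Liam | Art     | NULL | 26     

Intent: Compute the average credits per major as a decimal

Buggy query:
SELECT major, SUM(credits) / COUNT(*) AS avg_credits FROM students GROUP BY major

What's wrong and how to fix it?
Bug: Both operands are integers, so '/' performs integer division and truncates

Fix: Cast one side to REAL so the division keeps the fractional part

Corrected query:
SELECT major, SUM(credits) * 1.0 / COUNT(*) AS avg_credits FROM students GROUP BY major

Result:
major   | avg_credits
--------+------------
Art     | 34         
Physics | 86.5       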